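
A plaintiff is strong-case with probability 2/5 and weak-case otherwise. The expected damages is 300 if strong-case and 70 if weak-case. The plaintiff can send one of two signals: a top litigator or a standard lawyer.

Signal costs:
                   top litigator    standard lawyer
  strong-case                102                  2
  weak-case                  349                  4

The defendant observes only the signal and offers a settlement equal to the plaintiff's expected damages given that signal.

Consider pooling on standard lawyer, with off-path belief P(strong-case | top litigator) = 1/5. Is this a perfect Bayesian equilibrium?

Yes

At the pooled signal (standard lawyer) the defendant holds the prior 2/5 and pays 2/5·300 + 3/5·70 = 162. Off-path (top litigator) belief 1/5 gives 1/5·300 + 4/5·70 = 116.
Strong-case: standard lawyer gives 162 − 2 = 160; top litigator gives 116 − 102 = 14. Stays. ✓
Weak-case: standard lawyer gives 162 − 4 = 158; top litigator gives 116 − 349 = -233. Stays. ✓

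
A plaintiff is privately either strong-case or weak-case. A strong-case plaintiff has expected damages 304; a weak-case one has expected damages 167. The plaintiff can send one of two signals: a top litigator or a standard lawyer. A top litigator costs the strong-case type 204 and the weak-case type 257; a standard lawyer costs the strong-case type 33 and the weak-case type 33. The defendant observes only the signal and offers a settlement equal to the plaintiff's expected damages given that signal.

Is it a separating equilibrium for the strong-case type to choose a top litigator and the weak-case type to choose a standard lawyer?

Under separation the defendant infers type exactly: top litigator → strong-case (pays 304), standard lawyer → weak-case (pays 167).
Strong-case: top litigator gives 304 − 204 = 100; standard lawyer gives 167 − 33 = 134. Would deviate. ✗
Weak-case: standard lawyer gives 167 − 33 = 134; top litigator gives 304 − 257 = 47. No deviation. ✓

No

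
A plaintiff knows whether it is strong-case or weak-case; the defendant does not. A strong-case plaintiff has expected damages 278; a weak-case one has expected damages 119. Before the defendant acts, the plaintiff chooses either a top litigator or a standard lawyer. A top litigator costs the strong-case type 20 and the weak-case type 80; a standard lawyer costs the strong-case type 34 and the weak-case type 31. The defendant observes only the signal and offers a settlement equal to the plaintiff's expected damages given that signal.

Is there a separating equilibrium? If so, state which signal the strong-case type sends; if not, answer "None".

Try strong-case → top litigator, weak-case → standard lawyer:
  Under separation the defendant infers type exactly: top litigator → strong-case (pays 278), standard lawyer → weak-case (pays 119).
  Strong-case: top litigator gives 278 − 20 = 258; standard lawyer gives 119 − 34 = 85. No deviation. ✓
  Weak-case: standard lawyer gives 119 − 31 = 88; top litigator gives 278 − 80 = 198. Would deviate. ✗
Try strong-case → standard lawyer, weak-case → top litigator:
  Under separation the defendant infers type exactly: standard lawyer → strong-case (pays 278), top litigator → weak-case (pays 119).
  Strong-case: standard lawyer gives 278 − 34 = 244; top litigator gives 119 − 20 = 99. No deviation. ✓
  Weak-case: top litigator gives 119 − 80 = 39; standard lawyer gives 278 − 31 = 247. Would deviate. ✗
Neither assignment is incentive-compatible.

None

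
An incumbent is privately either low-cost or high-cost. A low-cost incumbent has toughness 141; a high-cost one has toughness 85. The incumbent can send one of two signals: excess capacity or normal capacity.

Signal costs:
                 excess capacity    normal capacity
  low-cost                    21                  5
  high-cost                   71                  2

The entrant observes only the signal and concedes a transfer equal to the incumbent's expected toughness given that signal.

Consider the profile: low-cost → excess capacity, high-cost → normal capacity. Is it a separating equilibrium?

Under separation the entrant infers type exactly: excess capacity → low-cost (pays 141), normal capacity → high-cost (pays 85).
Low-cost: excess capacity gives 141 − 21 = 120; normal capacity gives 85 − 5 = 80. No deviation. ✓
High-cost: normal capacity gives 85 − 2 = 83; excess capacity gives 141 − 71 = 70. No deviation. ✓
Neither type gains from mimicking the other.

Yes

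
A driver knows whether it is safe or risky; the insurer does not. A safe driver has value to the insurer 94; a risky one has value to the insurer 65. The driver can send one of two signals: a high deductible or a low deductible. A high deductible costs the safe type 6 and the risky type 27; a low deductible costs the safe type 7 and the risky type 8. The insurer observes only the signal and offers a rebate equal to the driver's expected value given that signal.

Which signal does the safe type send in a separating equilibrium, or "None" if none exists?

None

Try safe → high deductible, risky → low deductible:
  Under separation the insurer infers type exactly: high deductible → safe (pays 94), low deductible → risky (pays 65).
  Safe: high deductible gives 94 − 6 = 88; low deductible gives 65 − 7 = 58. No deviation. ✓
  Risky: low deductible gives 65 − 8 = 57; high deductible gives 94 − 27 = 67. Would deviate. ✗
Try safe → low deductible, risky → high deductible:
  Under separation the insurer infers type exactly: low deductible → safe (pays 94), high deductible → risky (pays 65).
  Safe: low deductible gives 94 − 7 = 87; high deductible gives 65 − 6 = 59. No deviation. ✓
  Risky: high deductible gives 65 − 27 = 38; low deductible gives 94 − 8 = 86. Would deviate. ✗
Neither assignment is incentive-compatible.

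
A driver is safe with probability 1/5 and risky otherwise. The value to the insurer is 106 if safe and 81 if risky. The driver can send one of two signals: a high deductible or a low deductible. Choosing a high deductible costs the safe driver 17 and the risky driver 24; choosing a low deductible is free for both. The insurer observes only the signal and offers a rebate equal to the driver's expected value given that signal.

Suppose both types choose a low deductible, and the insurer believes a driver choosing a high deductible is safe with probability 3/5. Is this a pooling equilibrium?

Yes

On the equilibrium path (low deductible) the insurer holds the prior 1/5 and pays 1/5·106 + 4/5·81 = 86. Off-path (high deductible) belief 3/5 gives 3/5·106 + 2/5·81 = 96.
Safe: low deductible gives 86 − 0 = 86; high deductible gives 96 − 17 = 79. Stays. ✓
Risky: low deductible gives 86 − 0 = 86; high deductible gives 96 − 24 = 72. Stays. ✓
Beliefs are Bayes-consistent on-path and both types best-respond.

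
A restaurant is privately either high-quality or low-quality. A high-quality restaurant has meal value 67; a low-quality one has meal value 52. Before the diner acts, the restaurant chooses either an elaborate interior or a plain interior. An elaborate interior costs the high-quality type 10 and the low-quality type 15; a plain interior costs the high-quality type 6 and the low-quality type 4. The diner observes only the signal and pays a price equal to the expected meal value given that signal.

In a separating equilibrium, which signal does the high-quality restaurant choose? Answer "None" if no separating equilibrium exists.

Try high-quality → elaborate interior, low-quality → plain interior:
  If types separate, elaborate interior earns payment 67 and plain interior earns 52.
  High-quality: elaborate interior gives 67 − 10 = 57; plain interior gives 52 − 6 = 46. No deviation. ✓
  Low-quality: plain interior gives 52 − 4 = 48; elaborate interior gives 67 − 15 = 52. Would deviate. ✗
Try high-quality → plain interior, low-quality → elaborate interior:
  If types separate, plain interior earns payment 67 and elaborate interior earns 52.
  High-quality: plain interior gives 67 − 6 = 61; elaborate interior gives 52 − 10 = 42. No deviation. ✓
  Low-quality: elaborate interior gives 52 − 15 = 37; plain interior gives 67 − 4 = 63. Would deviate. ✗
Neither assignment is incentive-compatible.

None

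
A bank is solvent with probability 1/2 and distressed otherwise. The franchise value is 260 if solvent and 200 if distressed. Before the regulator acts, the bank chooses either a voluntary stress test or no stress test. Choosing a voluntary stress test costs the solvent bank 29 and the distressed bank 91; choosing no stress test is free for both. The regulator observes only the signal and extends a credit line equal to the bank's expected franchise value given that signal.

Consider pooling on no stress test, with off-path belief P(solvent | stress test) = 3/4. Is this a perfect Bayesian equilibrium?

Yes

On the equilibrium path (no stress test) the regulator holds the prior 1/2 and pays 1/2·260 + 1/2·200 = 230. Off-path (stress test) belief 3/4 gives 3/4·260 + 1/4·200 = 245.
Solvent: no stress test gives 230 − 0 = 230; stress test gives 245 − 29 = 216. Stays. ✓
Distressed: no stress test gives 230 − 0 = 230; stress test gives 245 − 91 = 154. Stays. ✓
Beliefs are Bayes-consistent on-path and both types best-respond.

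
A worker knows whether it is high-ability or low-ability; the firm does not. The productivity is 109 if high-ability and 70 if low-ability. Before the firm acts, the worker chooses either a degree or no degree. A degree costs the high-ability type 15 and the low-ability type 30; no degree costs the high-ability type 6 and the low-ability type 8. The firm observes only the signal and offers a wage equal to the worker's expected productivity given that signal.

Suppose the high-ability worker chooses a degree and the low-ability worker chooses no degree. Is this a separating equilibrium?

If types separate, degree earns payment 109 and no degree earns 70.
High-ability: degree gives 109 − 15 = 94; no degree gives 70 − 6 = 64. No deviation. ✓
Low-ability: no degree gives 70 − 8 = 62; degree gives 109 − 30 = 79. Would deviate. ✗

No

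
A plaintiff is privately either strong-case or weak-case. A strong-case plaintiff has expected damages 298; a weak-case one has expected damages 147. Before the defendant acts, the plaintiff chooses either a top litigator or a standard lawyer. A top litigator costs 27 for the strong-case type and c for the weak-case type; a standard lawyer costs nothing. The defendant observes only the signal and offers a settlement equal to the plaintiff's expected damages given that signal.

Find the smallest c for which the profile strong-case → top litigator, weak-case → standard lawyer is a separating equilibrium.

151

Under separation: top litigator → strong-case (pays 298); standard lawyer → weak-case (pays 147).
Strong-case: 298 − 27 = 271 ≥ 147 − 0 = 147. Holds regardless of c. ✓
Weak-case: 147 − 0 ≥ 298 − c, so c ≥ 298 − 147 = 151.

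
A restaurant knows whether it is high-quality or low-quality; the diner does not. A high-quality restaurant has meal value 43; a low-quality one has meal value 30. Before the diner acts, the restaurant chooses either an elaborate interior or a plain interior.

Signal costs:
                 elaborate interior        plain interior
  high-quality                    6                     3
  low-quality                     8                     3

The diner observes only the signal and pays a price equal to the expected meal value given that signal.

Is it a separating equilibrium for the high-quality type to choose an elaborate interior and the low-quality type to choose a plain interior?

If types separate, elaborate interior earns payment 43 and plain interior earns 30.
High-quality: elaborate interior gives 43 − 6 = 37; plain interior gives 30 − 3 = 27. No deviation. ✓
Low-quality: plain interior gives 30 − 3 = 27; elaborate interior gives 43 − 8 = 35. Would deviate. ✗

No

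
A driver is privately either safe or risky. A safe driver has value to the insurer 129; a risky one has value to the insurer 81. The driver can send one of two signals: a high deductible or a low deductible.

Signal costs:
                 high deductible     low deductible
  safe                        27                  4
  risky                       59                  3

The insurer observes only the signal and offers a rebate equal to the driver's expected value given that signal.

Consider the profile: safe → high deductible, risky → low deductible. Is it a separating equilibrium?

Yes

Under separation the insurer infers type exactly: high deductible → safe (pays 129), low deductible → risky (pays 81).
Safe: high deductible gives 129 − 27 = 102; low deductible gives 81 − 4 = 77. No deviation. ✓
Risky: low deductible gives 81 − 3 = 78; high deductible gives 129 − 59 = 70. No deviation. ✓
Neither type gains from mimicking the other.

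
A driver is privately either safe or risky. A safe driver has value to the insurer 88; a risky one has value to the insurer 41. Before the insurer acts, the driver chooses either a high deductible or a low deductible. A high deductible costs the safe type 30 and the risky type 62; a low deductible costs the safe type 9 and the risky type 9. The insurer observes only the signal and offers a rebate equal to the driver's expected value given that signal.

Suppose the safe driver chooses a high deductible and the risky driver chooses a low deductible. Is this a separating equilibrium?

Yes

Under separation the insurer infers type exactly: high deductible → safe (pays 88), low deductible → risky (pays 41).
Safe: high deductible gives 88 − 30 = 58; low deductible gives 41 − 9 = 32. No deviation. ✓
Risky: low deductible gives 41 − 9 = 32; high deductible gives 88 − 62 = 26. No deviation. ✓
Neither type gains from mimicking the other.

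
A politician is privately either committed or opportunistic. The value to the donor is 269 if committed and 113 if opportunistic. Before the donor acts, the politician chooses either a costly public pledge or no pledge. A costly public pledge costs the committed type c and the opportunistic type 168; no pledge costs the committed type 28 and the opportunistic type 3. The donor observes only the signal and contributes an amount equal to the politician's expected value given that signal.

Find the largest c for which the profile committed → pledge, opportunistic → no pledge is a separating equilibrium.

Under separation: pledge → committed (pays 269); no pledge → opportunistic (pays 113).
Opportunistic: 113 − 3 = 110 ≥ 269 − 168 = 101. Holds regardless of c. ✓
Committed: 269 − c ≥ 113 − 28, so c ≤ 269 − 85 = 184.

184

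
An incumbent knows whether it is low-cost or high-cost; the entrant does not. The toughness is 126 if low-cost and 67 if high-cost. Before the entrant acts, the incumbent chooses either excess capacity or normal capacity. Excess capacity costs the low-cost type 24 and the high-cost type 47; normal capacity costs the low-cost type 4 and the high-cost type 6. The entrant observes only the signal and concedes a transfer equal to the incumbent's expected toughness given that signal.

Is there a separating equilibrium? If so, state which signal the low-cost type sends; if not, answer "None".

None

Try low-cost → excess capacity, high-cost → normal capacity:
  Under separation the entrant infers type exactly: excess capacity → low-cost (pays 126), normal capacity → high-cost (pays 67).
  Low-cost: excess capacity gives 126 − 24 = 102; normal capacity gives 67 − 4 = 63. No deviation. ✓
  High-cost: normal capacity gives 67 − 6 = 61; excess capacity gives 126 − 47 = 79. Would deviate. ✗
Try low-cost → normal capacity, high-cost → excess capacity:
  Under separation the entrant infers type exactly: normal capacity → low-cost (pays 126), excess capacity → high-cost (pays 67).
  Low-cost: normal capacity gives 126 − 4 = 122; excess capacity gives 67 − 24 = 43. No deviation. ✓
  High-cost: excess capacity gives 67 − 47 = 20; normal capacity gives 126 − 6 = 120. Would deviate. ✗
Neither assignment is incentive-compatible.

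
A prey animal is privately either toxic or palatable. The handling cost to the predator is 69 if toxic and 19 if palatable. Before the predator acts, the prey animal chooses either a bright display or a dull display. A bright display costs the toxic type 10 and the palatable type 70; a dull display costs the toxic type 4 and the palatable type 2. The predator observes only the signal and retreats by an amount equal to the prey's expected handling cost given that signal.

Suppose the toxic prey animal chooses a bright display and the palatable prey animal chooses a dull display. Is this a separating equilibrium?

Yes

If types separate, bright display earns payment 69 and dull display earns 19.
Toxic: bright display gives 69 − 10 = 59; dull display gives 19 − 4 = 15. No deviation. ✓
Palatable: dull display gives 19 − 2 = 17; bright display gives 69 − 70 = -1. No deviation. ✓
Neither type gains from mimicking the other.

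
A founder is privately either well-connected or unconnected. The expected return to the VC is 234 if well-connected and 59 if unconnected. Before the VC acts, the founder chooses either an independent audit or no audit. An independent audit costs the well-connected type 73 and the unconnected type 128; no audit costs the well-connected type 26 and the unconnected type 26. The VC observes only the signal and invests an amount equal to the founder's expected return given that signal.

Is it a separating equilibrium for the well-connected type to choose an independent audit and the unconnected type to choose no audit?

If types separate, audit earns payment 234 and no audit earns 59.
Well-connected: audit gives 234 − 73 = 161; no audit gives 59 − 26 = 33. No deviation. ✓
Unconnected: no audit gives 59 − 26 = 33; audit gives 234 − 128 = 106. Would deviate. ✗

No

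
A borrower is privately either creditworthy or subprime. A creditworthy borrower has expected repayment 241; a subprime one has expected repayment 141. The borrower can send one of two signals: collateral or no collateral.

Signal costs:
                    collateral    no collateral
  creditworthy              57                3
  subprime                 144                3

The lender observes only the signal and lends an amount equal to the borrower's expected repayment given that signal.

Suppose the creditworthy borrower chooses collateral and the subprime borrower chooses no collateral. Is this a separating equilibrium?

Yes

Under separation the lender infers type exactly: collateral → creditworthy (pays 241), no collateral → subprime (pays 141).
Creditworthy: collateral gives 241 − 57 = 184; no collateral gives 141 − 3 = 138. No deviation. ✓
Subprime: no collateral gives 141 − 3 = 138; collateral gives 241 − 144 = 97. No deviation. ✓
Both incentive constraints hold.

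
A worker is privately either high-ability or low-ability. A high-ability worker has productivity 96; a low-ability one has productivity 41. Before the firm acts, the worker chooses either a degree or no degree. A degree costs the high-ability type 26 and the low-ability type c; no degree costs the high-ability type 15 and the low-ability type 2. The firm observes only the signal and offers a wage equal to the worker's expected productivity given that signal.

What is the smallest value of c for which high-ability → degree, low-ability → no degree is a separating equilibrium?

Under separation: degree → high-ability (pays 96); no degree → low-ability (pays 41).
High-ability: 96 − 26 = 70 ≥ 41 − 15 = 26. Holds regardless of c. ✓
Low-ability: 41 − 2 ≥ 96 − c, so c ≥ 96 − 39 = 57.

57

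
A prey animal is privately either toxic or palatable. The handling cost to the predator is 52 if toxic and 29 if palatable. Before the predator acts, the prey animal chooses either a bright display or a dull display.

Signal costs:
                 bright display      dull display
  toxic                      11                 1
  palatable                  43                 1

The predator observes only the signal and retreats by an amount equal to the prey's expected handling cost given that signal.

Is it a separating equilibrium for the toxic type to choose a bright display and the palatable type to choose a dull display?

Yes

Under separation the predator infers type exactly: bright display → toxic (pays 52), dull display → palatable (pays 29).
Toxic: bright display gives 52 − 11 = 41; dull display gives 29 − 1 = 28. No deviation. ✓
Palatable: dull display gives 29 − 1 = 28; bright display gives 52 − 43 = 9. No deviation. ✓
Neither type gains from mimicking the other.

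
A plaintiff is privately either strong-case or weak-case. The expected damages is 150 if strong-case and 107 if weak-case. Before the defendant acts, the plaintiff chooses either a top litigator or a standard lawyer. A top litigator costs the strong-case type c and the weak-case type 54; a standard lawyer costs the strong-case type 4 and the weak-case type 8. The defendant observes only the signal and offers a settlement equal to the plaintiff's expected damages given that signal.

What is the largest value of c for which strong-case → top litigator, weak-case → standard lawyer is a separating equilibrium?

47

Under separation: top litigator → strong-case (pays 150); standard lawyer → weak-case (pays 107).
Weak-case: 107 − 8 = 99 ≥ 150 − 54 = 96. Holds regardless of c. ✓
Strong-case: 150 − c ≥ 107 − 4, so c ≤ 150 − 103 = 47.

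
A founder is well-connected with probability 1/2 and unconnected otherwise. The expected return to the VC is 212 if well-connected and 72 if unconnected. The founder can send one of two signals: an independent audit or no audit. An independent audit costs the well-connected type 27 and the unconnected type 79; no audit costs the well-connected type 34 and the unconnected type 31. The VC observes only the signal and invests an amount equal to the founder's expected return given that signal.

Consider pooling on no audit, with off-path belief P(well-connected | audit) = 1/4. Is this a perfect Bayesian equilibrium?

On the equilibrium path (no audit) the VC holds the prior 1/2 and pays 1/2·212 + 1/2·72 = 142. Off-path (audit) belief 1/4 gives 1/4·212 + 3/4·72 = 107.
Well-connected: no audit gives 142 − 34 = 108; audit gives 107 − 27 = 80. Stays. ✓
Unconnected: no audit gives 142 − 31 = 111; audit gives 107 − 79 = 28. Stays. ✓
Beliefs are Bayes-consistent on-path and both types best-respond.

Yes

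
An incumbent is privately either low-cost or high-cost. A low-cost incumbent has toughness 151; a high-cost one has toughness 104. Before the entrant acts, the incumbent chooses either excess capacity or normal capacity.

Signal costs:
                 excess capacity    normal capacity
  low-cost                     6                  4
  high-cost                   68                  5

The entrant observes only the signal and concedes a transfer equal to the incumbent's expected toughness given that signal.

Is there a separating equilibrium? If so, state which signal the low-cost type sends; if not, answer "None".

Try low-cost → excess capacity, high-cost → normal capacity:
  If types separate, excess capacity earns payment 151 and normal capacity earns 104.
  Low-cost: excess capacity gives 151 − 6 = 145; normal capacity gives 104 − 4 = 100. No deviation. ✓
  High-cost: normal capacity gives 104 − 5 = 99; excess capacity gives 151 − 68 = 83. No deviation. ✓
Both hold — the low-cost type sends excess capacity.

excess capacity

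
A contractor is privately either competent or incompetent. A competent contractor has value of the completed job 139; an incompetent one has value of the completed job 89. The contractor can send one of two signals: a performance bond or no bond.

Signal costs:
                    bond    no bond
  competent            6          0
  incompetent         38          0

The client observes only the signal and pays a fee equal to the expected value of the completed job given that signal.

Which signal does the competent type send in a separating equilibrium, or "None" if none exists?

None

Try competent → bond, incompetent → no bond:
  If types separate, bond earns payment 139 and no bond earns 89.
  Competent: bond gives 139 − 6 = 133; no bond gives 89 − 0 = 89. No deviation. ✓
  Incompetent: no bond gives 89 − 0 = 89; bond gives 139 − 38 = 101. Would deviate. ✗
Try competent → no bond, incompetent → bond:
  If types separate, no bond earns payment 139 and bond earns 89.
  Competent: no bond gives 139 − 0 = 139; bond gives 89 − 6 = 83. No deviation. ✓
  Incompetent: bond gives 89 − 38 = 51; no bond gives 139 − 0 = 139. Would deviate. ✗
Neither assignment is incentive-compatible.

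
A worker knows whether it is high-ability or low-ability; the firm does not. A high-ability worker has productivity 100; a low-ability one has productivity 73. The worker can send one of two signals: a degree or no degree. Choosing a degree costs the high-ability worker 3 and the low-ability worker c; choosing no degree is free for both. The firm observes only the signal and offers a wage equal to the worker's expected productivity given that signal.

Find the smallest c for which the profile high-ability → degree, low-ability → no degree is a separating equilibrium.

Under separation: degree → high-ability (pays 100); no degree → low-ability (pays 73).
High-ability: 100 − 3 = 97 ≥ 73 − 0 = 73. Holds regardless of c. ✓
Low-ability: 73 − 0 ≥ 100 − c, so c ≥ 100 − 73 = 27.

27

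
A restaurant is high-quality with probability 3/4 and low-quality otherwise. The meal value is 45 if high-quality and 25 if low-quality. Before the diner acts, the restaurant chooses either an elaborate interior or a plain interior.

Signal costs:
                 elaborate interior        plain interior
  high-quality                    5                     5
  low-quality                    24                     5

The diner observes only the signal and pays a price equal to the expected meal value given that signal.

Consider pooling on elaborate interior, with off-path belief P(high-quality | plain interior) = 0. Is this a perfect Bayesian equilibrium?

No

At the pooled signal (elaborate interior) the diner holds the prior 3/4 and pays 3/4·45 + 1/4·25 = 40. Off-path (plain interior) belief 0 gives 0·45 + 1·25 = 25.
High-quality: elaborate interior gives 40 − 5 = 35; plain interior gives 25 − 5 = 20. Stays. ✓
Low-quality: elaborate interior gives 40 − 24 = 16; plain interior gives 25 − 5 = 20. Deviates. ✗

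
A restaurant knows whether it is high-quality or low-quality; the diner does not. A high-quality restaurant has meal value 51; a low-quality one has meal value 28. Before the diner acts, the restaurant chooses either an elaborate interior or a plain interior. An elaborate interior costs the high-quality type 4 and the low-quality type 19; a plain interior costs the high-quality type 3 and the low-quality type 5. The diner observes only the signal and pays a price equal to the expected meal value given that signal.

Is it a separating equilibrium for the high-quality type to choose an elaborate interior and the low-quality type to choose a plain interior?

If types separate, elaborate interior earns payment 51 and plain interior earns 28.
High-quality: elaborate interior gives 51 − 4 = 47; plain interior gives 28 − 3 = 25. No deviation. ✓
Low-quality: plain interior gives 28 − 5 = 23; elaborate interior gives 51 − 19 = 32. Would deviate. ✗

No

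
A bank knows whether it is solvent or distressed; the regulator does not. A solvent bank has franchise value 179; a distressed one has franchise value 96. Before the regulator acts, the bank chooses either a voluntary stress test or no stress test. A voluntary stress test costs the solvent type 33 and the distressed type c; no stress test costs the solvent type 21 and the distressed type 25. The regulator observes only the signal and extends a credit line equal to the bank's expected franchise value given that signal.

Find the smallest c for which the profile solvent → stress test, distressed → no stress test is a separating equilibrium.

108

Under separation: stress test → solvent (pays 179); no stress test → distressed (pays 96).
Solvent: 179 − 33 = 146 ≥ 96 − 21 = 75. Holds regardless of c. ✓
Distressed: 96 − 25 ≥ 179 − c, so c ≥ 179 − 71 = 108.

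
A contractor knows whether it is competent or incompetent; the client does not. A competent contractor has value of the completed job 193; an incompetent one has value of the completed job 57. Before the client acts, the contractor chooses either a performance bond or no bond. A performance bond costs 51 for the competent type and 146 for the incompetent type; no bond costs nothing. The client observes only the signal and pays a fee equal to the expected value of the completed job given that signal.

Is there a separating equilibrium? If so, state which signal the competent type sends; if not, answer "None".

Try competent → bond, incompetent → no bond:
  If types separate, bond earns payment 193 and no bond earns 57.
  Competent: bond gives 193 − 51 = 142; no bond gives 57 − 0 = 57. No deviation. ✓
  Incompetent: no bond gives 57 − 0 = 57; bond gives 193 − 146 = 47. No deviation. ✓
Both hold — the competent type sends bond.

bond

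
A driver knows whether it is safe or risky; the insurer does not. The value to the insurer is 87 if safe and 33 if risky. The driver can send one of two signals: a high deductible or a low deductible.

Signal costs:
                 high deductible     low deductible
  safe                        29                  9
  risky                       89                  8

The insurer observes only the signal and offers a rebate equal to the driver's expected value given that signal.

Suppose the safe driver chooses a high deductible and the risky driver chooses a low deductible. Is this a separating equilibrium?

Yes

If types separate, high deductible earns payment 87 and low deductible earns 33.
Safe: high deductible gives 87 − 29 = 58; low deductible gives 33 − 9 = 24. No deviation. ✓
Risky: low deductible gives 33 − 8 = 25; high deductible gives 87 − 89 = -2. No deviation. ✓
Both incentive constraints hold.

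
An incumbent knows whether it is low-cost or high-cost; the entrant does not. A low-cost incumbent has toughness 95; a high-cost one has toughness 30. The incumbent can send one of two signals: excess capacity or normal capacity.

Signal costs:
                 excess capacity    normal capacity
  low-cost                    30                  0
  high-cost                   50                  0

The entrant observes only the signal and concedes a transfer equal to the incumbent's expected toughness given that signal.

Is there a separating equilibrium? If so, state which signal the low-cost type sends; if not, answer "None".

None

Try low-cost → excess capacity, high-cost → normal capacity:
  If types separate, excess capacity earns payment 95 and normal capacity earns 30.
  Low-cost: excess capacity gives 95 − 30 = 65; normal capacity gives 30 − 0 = 30. No deviation. ✓
  High-cost: normal capacity gives 30 − 0 = 30; excess capacity gives 95 − 50 = 45. Would deviate. ✗
Try low-cost → normal capacity, high-cost → excess capacity:
  If types separate, normal capacity earns payment 95 and excess capacity earns 30.
  Low-cost: normal capacity gives 95 − 0 = 95; excess capacity gives 30 − 30 = 0. No deviation. ✓
  High-cost: excess capacity gives 30 − 50 = -20; normal capacity gives 95 − 0 = 95. Would deviate. ✗
Neither assignment is incentive-compatible.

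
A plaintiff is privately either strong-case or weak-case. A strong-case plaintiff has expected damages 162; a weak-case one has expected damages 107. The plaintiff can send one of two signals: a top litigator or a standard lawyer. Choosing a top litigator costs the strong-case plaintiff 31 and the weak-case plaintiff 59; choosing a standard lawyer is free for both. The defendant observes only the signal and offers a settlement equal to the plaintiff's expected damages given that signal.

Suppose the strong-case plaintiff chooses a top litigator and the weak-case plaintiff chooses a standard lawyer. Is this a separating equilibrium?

Yes

If types separate, top litigator earns payment 162 and standard lawyer earns 107.
Strong-case: top litigator gives 162 − 31 = 131; standard lawyer gives 107 − 0 = 107. No deviation. ✓
Weak-case: standard lawyer gives 107 − 0 = 107; top litigator gives 162 − 59 = 103. No deviation. ✓
Neither type gains from mimicking the other.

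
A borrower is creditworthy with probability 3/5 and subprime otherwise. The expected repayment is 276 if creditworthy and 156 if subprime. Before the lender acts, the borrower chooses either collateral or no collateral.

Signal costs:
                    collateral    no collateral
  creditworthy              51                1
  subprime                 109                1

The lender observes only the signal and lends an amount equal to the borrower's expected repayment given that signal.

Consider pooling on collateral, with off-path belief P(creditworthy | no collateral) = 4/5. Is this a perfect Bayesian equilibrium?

No

On the equilibrium path (collateral) the lender holds the prior 3/5 and pays 3/5·276 + 2/5·156 = 228. Off-path (no collateral) belief 4/5 gives 4/5·276 + 1/5·156 = 252.
Creditworthy: collateral gives 228 − 51 = 177; no collateral gives 252 − 1 = 251. Deviates. ✗
Subprime: collateral gives 228 − 109 = 119; no collateral gives 252 − 1 = 251. Deviates. ✗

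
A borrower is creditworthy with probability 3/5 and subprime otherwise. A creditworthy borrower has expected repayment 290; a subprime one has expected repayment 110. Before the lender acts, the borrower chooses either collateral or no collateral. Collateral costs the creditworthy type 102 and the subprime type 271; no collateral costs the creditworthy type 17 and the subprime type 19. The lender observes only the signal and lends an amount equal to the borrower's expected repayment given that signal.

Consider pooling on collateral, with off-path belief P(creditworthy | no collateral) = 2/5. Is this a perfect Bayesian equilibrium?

No

At the pooled signal (collateral) the lender holds the prior 3/5 and pays 3/5·290 + 2/5·110 = 218. Off-path (no collateral) belief 2/5 gives 2/5·290 + 3/5·110 = 182.
Creditworthy: collateral gives 218 − 102 = 116; no collateral gives 182 − 17 = 165. Deviates. ✗
Subprime: collateral gives 218 − 271 = -53; no collateral gives 182 − 19 = 163. Deviates. ✗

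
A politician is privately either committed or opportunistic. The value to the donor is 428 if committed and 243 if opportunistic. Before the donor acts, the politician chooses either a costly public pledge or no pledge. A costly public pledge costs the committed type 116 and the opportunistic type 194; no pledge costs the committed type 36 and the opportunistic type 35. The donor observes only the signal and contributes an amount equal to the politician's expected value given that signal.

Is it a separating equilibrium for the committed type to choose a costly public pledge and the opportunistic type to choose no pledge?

If types separate, pledge earns payment 428 and no pledge earns 243.
Committed: pledge gives 428 − 116 = 312; no pledge gives 243 − 36 = 207. No deviation. ✓
Opportunistic: no pledge gives 243 − 35 = 208; pledge gives 428 − 194 = 234. Would deviate. ✗

No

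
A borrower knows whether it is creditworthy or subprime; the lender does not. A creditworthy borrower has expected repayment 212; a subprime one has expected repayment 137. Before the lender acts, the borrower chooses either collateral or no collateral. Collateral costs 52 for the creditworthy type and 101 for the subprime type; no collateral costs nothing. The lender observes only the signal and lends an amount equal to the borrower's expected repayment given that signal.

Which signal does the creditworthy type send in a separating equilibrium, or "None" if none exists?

collateral

Try creditworthy → collateral, subprime → no collateral:
  If types separate, collateral earns payment 212 and no collateral earns 137.
  Creditworthy: collateral gives 212 − 52 = 160; no collateral gives 137 − 0 = 137. No deviation. ✓
  Subprime: no collateral gives 137 − 0 = 137; collateral gives 212 − 101 = 111. No deviation. ✓
Both hold — the creditworthy type sends collateral.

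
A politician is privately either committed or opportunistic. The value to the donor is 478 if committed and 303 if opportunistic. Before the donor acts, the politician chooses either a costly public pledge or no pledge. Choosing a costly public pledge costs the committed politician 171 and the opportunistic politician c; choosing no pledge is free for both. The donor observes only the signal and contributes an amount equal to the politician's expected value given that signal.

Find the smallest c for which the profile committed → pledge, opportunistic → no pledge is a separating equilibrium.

175

Under separation: pledge → committed (pays 478); no pledge → opportunistic (pays 303).
Committed: 478 − 171 = 307 ≥ 303 − 0 = 303. Holds regardless of c. ✓
Opportunistic: 303 − 0 ≥ 478 − c, so c ≥ 478 − 303 = 175.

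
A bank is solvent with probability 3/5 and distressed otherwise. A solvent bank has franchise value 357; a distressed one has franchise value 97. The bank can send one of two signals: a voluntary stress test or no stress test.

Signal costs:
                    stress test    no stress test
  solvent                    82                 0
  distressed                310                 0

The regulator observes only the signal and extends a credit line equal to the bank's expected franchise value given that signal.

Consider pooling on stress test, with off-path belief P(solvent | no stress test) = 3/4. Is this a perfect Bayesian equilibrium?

No

At the pooled signal (stress test) the regulator holds the prior 3/5 and pays 3/5·357 + 2/5·97 = 253. Off-path (no stress test) belief 3/4 gives 3/4·357 + 1/4·97 = 292.
Solvent: stress test gives 253 − 82 = 171; no stress test gives 292 − 0 = 292. Deviates. ✗
Distressed: stress test gives 253 − 310 = -57; no stress test gives 292 − 0 = 292. Deviates. ✗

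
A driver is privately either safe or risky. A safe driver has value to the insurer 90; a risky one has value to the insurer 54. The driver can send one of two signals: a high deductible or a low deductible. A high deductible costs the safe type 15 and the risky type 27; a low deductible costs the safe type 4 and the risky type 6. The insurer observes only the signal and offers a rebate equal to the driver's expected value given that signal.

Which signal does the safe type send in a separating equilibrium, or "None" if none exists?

None

Try safe → high deductible, risky → low deductible:
  If types separate, high deductible earns payment 90 and low deductible earns 54.
  Safe: high deductible gives 90 − 15 = 75; low deductible gives 54 − 4 = 50. No deviation. ✓
  Risky: low deductible gives 54 − 6 = 48; high deductible gives 90 − 27 = 63. Would deviate. ✗
Try safe → low deductible, risky → high deductible:
  If types separate, low deductible earns payment 90 and high deductible earns 54.
  Safe: low deductible gives 90 − 4 = 86; high deductible gives 54 − 15 = 39. No deviation. ✓
  Risky: high deductible gives 54 − 27 = 27; low deductible gives 90 − 6 = 84. Would deviate. ✗
Neither assignment is incentive-compatible.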